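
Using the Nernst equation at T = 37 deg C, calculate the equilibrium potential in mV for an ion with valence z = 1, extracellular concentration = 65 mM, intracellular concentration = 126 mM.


E = (RT/(zF)) * ln(C_out/C_in)
T = 37 + 273.15 = 310.15 K
E = (8.314 * 310.15 / (1 * 96485)) * ln(65/126)
E = -17.69 mV


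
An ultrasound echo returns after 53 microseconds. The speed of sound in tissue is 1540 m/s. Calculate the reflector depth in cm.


depth = c * t / 2
t = 53 us = 5.3000e-05 s
depth = 1540 * 5.3000e-05 / 2
depth = 0.04081 m = 4.081 cm


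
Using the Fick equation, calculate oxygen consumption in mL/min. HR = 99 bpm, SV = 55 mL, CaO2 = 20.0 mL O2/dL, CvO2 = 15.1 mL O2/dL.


CO = HR*SV = 99*55/1000 = 5.445 L/min
a-v O2 diff = 20.0 - 15.1 = 4.9 mL/dL
VO2 = CO * (CaO2-CvO2) * 10 dL/L
VO2 = 5.445 * 4.9 * 10
VO2 = 266.8 mL/min


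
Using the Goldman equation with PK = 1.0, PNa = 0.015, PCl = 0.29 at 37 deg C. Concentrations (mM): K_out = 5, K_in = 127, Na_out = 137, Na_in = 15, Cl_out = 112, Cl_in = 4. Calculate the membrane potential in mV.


Vm = (RT/F)*ln((PK*Ko + PNa*Nao + PCl*Cli)/(PK*Ki + PNa*Nai + PCl*Clo))
Numer = 8.215, Denom = 159.705
Vm = -79.3 mV


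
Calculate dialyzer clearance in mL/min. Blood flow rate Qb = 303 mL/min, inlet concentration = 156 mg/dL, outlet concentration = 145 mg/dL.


K = Qb * (Cb_in - Cb_out) / Cb_in
K = 303 * (156 - 145) / 156
K = 21.37 mL/min


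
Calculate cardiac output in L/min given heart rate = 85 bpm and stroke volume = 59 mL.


CO = HR * SV
CO = 85 * 59 / 1000
CO = 5.015 L/min


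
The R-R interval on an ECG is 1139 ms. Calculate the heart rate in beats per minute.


HR = 60 / RR_interval(s)
RR = 1139 ms = 1.139 s
HR = 60 / 1.139 = 52.68 bpm


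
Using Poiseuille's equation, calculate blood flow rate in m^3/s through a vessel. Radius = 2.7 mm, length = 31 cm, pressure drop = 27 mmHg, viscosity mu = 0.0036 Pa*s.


Q = pi*r^4*dP / (8*mu*L)
r = 0.0027 m, L = 0.31 m
dP = 27 mmHg = 3599.694 Pa
Q = 6.7316e-05 m^3/s


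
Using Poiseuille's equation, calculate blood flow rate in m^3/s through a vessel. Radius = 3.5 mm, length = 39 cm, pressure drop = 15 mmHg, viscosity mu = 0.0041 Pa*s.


Q = pi*r^4*dP / (8*mu*L)
r = 0.0035 m, L = 0.39 m
dP = 15 mmHg = 1999.83 Pa
Q = 7.3702e-05 m^3/s


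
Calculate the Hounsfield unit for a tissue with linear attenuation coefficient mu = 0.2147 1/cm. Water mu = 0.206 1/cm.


HU = ((mu_tissue - mu_water) / mu_water) * 1000
HU = ((0.2147 - 0.206) / 0.206) * 1000
HU = 42.23


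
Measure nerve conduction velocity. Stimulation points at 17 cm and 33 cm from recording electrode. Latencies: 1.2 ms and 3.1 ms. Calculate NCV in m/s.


Distance = (33 - 17) / 100 = 0.16 m
dt = (3.1 - 1.2) / 1000 = 0.0019 s
NCV = dist / dt = 84.21 m/s


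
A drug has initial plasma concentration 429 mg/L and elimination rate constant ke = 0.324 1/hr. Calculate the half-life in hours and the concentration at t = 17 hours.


t_half = ln(2) / ke = 0.693147 / 0.324 = 2.139 hr
C(t) = C0 * exp(-ke*t) = 429 * exp(-0.324*17)
C(17) = 1.739 mg/L


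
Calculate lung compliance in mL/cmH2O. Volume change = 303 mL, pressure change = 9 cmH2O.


C = dV / dP
C = 303 / 9
C = 33.67 mL/cmH2O


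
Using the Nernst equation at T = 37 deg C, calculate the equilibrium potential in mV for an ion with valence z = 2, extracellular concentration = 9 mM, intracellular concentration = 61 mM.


E = (RT/(zF)) * ln(C_out/C_in)
T = 37 + 273.15 = 310.15 K
E = (8.314 * 310.15 / (2 * 96485)) * ln(9/61)
E = -25.57 mV


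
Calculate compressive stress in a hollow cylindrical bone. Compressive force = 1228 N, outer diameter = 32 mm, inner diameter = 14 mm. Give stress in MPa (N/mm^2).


A = pi*(r_o^2 - r_i^2)
r_o = 16 mm, r_i = 7 mm
A = 650.31 mm^2
sigma = F/A = 1228 / 650.31
sigma = 1.888 MPa


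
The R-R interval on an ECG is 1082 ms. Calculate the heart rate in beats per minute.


HR = 60 / RR_interval(s)
RR = 1082 ms = 1.082 s
HR = 60 / 1.082 = 55.45 bpm


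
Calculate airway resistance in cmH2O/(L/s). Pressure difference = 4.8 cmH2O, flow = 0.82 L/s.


R = dP / flow
R = 4.8 / 0.82
R = 5.854 cmH2O/(L/s)


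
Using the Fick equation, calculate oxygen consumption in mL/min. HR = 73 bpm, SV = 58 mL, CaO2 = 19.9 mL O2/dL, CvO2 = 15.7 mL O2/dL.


CO = HR*SV = 73*58/1000 = 4.234 L/min
a-v O2 diff = 19.9 - 15.7 = 4.2 mL/dL
VO2 = CO * (CaO2-CvO2) * 10 dL/L
VO2 = 4.234 * 4.2 * 10
VO2 = 177.8 mL/min


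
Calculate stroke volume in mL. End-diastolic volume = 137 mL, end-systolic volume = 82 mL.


SV = EDV - ESV
SV = 137 - 82
SV = 55 mL


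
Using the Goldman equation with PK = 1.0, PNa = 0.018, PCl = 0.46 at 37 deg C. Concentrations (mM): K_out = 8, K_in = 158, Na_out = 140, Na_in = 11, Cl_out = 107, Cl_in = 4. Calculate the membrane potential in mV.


Vm = (RT/F)*ln((PK*Ko + PNa*Nao + PCl*Cli)/(PK*Ki + PNa*Nai + PCl*Clo))
Numer = 12.36, Denom = 207.418
Vm = -75.37 mV


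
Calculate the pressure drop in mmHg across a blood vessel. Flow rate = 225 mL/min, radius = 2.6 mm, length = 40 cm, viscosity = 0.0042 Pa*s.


dP = 8*mu*L*Q / (pi*r^4)
Q = 225 mL/min = 3.75e-06 m^3/s
dP = 351.065 Pa = 351.065 / 133.322 mmHg = 2.633 mmHg


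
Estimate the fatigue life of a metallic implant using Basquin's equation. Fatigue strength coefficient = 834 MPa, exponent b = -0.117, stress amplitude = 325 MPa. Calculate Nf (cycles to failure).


sigma_a = sigma_f' * (2Nf)^b
2Nf = (sigma_a/sigma_f')^(1/b)
2Nf = (325/834)^(1/-0.117)
2Nf = 3148.7824
Nf = 1574


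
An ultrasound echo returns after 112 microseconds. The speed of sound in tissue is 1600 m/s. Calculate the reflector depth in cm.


depth = c * t / 2
t = 112 us = 1.1200e-04 s
depth = 1600 * 1.1200e-04 / 2
depth = 0.0896 m = 8.96 cm


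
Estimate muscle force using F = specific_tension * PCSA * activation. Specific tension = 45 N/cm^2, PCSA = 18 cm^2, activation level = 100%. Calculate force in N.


F = sigma * PCSA * activation
F = 45 * 18 * 1
F = 810 N


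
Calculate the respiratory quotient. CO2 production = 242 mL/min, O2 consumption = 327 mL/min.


RQ = VCO2 / VO2
RQ = 242 / 327
RQ = 0.7401


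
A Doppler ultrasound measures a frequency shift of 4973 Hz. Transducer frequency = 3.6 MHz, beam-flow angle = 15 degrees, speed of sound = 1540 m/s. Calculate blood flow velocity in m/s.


v = fd * c / (2 * f0 * cos(theta))
v = 4973 * 1540 / (2 * 3.6000e+06 * cos(15))
v = 1.101 m/s


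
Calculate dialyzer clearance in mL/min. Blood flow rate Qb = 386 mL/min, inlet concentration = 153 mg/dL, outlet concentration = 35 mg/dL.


K = Qb * (Cb_in - Cb_out) / Cb_in
K = 386 * (153 - 35) / 153
K = 297.7 mL/min


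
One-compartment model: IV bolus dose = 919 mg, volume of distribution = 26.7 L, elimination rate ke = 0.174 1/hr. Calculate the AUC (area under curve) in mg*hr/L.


C0 = Dose/Vd = 919/26.7 = 34.4195 mg/L
AUC = C0/ke = 34.4195/0.174
AUC = 197.8 mg*hr/L


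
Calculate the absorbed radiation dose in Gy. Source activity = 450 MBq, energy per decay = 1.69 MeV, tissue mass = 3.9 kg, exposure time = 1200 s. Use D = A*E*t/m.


A = 450 MBq = 4.5000e+08 Bq
E = 1.69 MeV = 2.70738e-13 J
D = A*E*t/m = 4.5000e+08*2.70738e-13*1200/3.9
D = 0.03749 Gy


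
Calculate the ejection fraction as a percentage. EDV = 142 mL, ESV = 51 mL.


SV = EDV - ESV = 142 - 51 = 91 mL
EF = SV/EDV * 100 = 91/142 * 100
EF = 64.08%


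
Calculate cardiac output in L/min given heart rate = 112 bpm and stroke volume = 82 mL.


CO = HR * SV
CO = 112 * 82 / 1000
CO = 9.184 L/min


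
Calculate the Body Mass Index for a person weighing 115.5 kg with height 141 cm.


BMI = weight / height^2
height = 141 cm = 1.41 m
BMI = 115.5 / 1.41^2
BMI = 58.1 kg/m^2


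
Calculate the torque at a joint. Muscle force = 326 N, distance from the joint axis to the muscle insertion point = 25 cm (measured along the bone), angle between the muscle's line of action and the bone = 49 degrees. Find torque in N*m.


Torque = F * d * sin(theta)   (moment arm = d*sin(theta))
d = 25 cm = 0.25 m
Torque = 326 * 0.25 * sin(49)
Torque = 61.51 N*m


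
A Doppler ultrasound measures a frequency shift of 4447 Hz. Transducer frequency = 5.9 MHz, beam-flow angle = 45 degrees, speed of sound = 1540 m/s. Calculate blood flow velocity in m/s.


v = fd * c / (2 * f0 * cos(theta))
v = 4447 * 1540 / (2 * 5.9000e+06 * cos(45))
v = 0.8208 m/s


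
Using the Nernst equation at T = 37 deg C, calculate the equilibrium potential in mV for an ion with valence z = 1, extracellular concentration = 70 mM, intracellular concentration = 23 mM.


E = (RT/(zF)) * ln(C_out/C_in)
T = 37 + 273.15 = 310.15 K
E = (8.314 * 310.15 / (1 * 96485)) * ln(70/23)
E = 29.75 mV


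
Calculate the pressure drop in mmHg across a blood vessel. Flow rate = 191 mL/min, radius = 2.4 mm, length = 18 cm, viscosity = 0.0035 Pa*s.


dP = 8*mu*L*Q / (pi*r^4)
Q = 191 mL/min = 3.18333e-06 m^3/s
dP = 153.928 Pa = 153.928 / 133.322 mmHg = 1.155 mmHg


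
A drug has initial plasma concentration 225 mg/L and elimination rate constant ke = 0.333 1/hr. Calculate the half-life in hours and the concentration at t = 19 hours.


t_half = ln(2) / ke = 0.693147 / 0.333 = 2.082 hr
C(t) = C0 * exp(-ke*t) = 225 * exp(-0.333*19)
C(19) = 0.4022 mg/L


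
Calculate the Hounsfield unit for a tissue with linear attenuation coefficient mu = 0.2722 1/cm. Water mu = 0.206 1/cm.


HU = ((mu_tissue - mu_water) / mu_water) * 1000
HU = ((0.2722 - 0.206) / 0.206) * 1000
HU = 321.4


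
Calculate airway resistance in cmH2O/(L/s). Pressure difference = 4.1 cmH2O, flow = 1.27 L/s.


R = dP / flow
R = 4.1 / 1.27
R = 3.228 cmH2O/(L/s)


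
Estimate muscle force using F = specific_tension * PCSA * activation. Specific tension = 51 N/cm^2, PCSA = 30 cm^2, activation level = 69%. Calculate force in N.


F = sigma * PCSA * activation
F = 51 * 30 * 0.69
F = 1056 N


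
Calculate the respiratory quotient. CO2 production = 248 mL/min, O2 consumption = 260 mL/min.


RQ = VCO2 / VO2
RQ = 248 / 260
RQ = 0.9538


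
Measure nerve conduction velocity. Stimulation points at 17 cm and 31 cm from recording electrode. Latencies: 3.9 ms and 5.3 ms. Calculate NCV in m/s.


Distance = (31 - 17) / 100 = 0.14 m
dt = (5.3 - 3.9) / 1000 = 0.0014 s
NCV = dist / dt = 100 m/s


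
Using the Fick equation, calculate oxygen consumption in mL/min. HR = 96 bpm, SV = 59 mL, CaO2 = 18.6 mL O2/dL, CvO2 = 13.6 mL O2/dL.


CO = HR*SV = 96*59/1000 = 5.664 L/min
a-v O2 diff = 18.6 - 13.6 = 5 mL/dL
VO2 = CO * (CaO2-CvO2) * 10 dL/L
VO2 = 5.664 * 5 * 10
VO2 = 283.2 mL/min


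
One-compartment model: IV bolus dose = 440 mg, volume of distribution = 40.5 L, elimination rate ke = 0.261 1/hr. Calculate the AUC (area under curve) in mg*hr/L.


C0 = Dose/Vd = 440/40.5 = 10.8642 mg/L
AUC = C0/ke = 10.8642/0.261
AUC = 41.63 mg*hr/L


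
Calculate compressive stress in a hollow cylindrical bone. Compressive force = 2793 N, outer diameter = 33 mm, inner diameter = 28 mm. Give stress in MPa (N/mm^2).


A = pi*(r_o^2 - r_i^2)
r_o = 16.5 mm, r_i = 14 mm
A = 239.546 mm^2
sigma = F/A = 2793 / 239.546
sigma = 11.66 MPa


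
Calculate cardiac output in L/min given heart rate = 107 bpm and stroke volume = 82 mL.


CO = HR * SV
CO = 107 * 82 / 1000
CO = 8.774 L/min


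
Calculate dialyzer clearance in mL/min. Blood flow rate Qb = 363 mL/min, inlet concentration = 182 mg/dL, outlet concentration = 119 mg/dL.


K = Qb * (Cb_in - Cb_out) / Cb_in
K = 363 * (182 - 119) / 182
K = 125.7 mL/min


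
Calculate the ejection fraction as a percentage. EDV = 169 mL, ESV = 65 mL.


SV = EDV - ESV = 169 - 65 = 104 mL
EF = SV/EDV * 100 = 104/169 * 100
EF = 61.54%


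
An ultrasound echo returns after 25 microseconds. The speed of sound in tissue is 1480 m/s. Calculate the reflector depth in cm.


depth = c * t / 2
t = 25 us = 2.5000e-05 s
depth = 1480 * 2.5000e-05 / 2
depth = 0.0185 m = 1.85 cm


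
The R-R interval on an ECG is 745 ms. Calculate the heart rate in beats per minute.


HR = 60 / RR_interval(s)
RR = 745 ms = 0.745 s
HR = 60 / 0.745 = 80.54 bpm


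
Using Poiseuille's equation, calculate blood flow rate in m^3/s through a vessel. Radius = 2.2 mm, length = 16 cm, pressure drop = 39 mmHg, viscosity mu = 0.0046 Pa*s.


Q = pi*r^4*dP / (8*mu*L)
r = 0.0022 m, L = 0.16 m
dP = 39 mmHg = 5199.558 Pa
Q = 6.4989e-05 m^3/s


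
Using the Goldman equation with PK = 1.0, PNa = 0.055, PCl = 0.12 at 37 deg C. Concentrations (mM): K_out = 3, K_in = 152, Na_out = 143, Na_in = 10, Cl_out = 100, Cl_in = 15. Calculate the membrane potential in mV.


Vm = (RT/F)*ln((PK*Ko + PNa*Nao + PCl*Cli)/(PK*Ki + PNa*Nai + PCl*Clo))
Numer = 12.665, Denom = 164.55
Vm = -68.53 mV


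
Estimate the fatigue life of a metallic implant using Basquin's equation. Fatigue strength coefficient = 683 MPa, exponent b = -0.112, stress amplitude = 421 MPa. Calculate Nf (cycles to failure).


sigma_a = sigma_f' * (2Nf)^b
2Nf = (sigma_a/sigma_f')^(1/b)
2Nf = (421/683)^(1/-0.112)
2Nf = 75.203416
Nf = 37.6


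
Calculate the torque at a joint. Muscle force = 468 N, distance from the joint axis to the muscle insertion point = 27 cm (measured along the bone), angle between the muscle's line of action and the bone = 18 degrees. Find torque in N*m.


Torque = F * d * sin(theta)   (moment arm = d*sin(theta))
d = 27 cm = 0.27 m
Torque = 468 * 0.27 * sin(18)
Torque = 39.05 N*m


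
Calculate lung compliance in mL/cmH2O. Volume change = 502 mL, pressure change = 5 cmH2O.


C = dV / dP
C = 502 / 5
C = 100.4 mL/cmH2O


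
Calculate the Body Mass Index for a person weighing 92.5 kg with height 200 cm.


BMI = weight / height^2
height = 200 cm = 2 m
BMI = 92.5 / 2^2
BMI = 23.12 kg/m^2


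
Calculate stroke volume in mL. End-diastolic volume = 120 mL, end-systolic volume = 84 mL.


SV = EDV - ESV
SV = 120 - 84
SV = 36 mL


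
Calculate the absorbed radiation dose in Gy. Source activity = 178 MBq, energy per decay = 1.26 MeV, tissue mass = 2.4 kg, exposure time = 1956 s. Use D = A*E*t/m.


A = 178 MBq = 1.7800e+08 Bq
E = 1.26 MeV = 2.01852e-13 J
D = A*E*t/m = 1.7800e+08*2.01852e-13*1956/2.4
D = 0.02928 Gy


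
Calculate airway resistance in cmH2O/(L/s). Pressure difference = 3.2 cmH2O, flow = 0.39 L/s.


R = dP / flow
R = 3.2 / 0.39
R = 8.205 cmH2O/(L/s)


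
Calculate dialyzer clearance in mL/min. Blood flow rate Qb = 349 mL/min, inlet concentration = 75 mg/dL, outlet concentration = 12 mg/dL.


K = Qb * (Cb_in - Cb_out) / Cb_in
K = 349 * (75 - 12) / 75
K = 293.2 mL/min


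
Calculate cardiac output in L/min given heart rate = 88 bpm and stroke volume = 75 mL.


CO = HR * SV
CO = 88 * 75 / 1000
CO = 6.6 L/min


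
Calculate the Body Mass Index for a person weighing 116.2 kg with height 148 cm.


BMI = weight / height^2
height = 148 cm = 1.48 m
BMI = 116.2 / 1.48^2
BMI = 53.05 kg/m^2


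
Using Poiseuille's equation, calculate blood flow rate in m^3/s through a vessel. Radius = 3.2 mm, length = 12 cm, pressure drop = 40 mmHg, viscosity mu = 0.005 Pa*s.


Q = pi*r^4*dP / (8*mu*L)
r = 0.0032 m, L = 0.12 m
dP = 40 mmHg = 5332.88 Pa
Q = 3.6599e-04 m^3/s


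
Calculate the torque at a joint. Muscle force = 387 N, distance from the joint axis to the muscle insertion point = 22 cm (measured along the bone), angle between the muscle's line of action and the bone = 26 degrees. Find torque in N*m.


Torque = F * d * sin(theta)   (moment arm = d*sin(theta))
d = 22 cm = 0.22 m
Torque = 387 * 0.22 * sin(26)
Torque = 37.32 N*m


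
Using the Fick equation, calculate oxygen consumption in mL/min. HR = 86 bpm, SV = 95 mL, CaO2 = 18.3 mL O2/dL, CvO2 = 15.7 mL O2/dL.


CO = HR*SV = 86*95/1000 = 8.17 L/min
a-v O2 diff = 18.3 - 15.7 = 2.6 mL/dL
VO2 = CO * (CaO2-CvO2) * 10 dL/L
VO2 = 8.17 * 2.6 * 10
VO2 = 212.4 mL/min


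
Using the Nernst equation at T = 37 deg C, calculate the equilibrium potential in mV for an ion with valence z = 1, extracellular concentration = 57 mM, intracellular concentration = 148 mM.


E = (RT/(zF)) * ln(C_out/C_in)
T = 37 + 273.15 = 310.15 K
E = (8.314 * 310.15 / (1 * 96485)) * ln(57/148)
E = -25.5 mV


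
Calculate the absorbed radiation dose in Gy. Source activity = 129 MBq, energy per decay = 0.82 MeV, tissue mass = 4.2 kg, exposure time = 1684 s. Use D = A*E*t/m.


A = 129 MBq = 1.2900e+08 Bq
E = 0.82 MeV = 1.31364e-13 J
D = A*E*t/m = 1.2900e+08*1.31364e-13*1684/4.2
D = 0.006795 Gy


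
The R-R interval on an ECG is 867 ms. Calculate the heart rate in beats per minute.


HR = 60 / RR_interval(s)
RR = 867 ms = 0.867 s
HR = 60 / 0.867 = 69.2 bpm


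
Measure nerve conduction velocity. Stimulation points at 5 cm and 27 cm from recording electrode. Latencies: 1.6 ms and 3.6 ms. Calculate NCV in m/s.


Distance = (27 - 5) / 100 = 0.22 m
dt = (3.6 - 1.6) / 1000 = 0.002 s
NCV = dist / dt = 110 m/s


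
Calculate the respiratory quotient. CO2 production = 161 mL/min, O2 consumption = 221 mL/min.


RQ = VCO2 / VO2
RQ = 161 / 221
RQ = 0.7285


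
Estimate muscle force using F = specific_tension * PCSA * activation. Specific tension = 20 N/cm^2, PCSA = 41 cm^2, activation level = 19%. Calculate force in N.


F = sigma * PCSA * activation
F = 20 * 41 * 0.19
F = 155.8 N


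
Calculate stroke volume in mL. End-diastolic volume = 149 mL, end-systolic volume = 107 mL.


SV = EDV - ESV
SV = 149 - 107
SV = 42 mL


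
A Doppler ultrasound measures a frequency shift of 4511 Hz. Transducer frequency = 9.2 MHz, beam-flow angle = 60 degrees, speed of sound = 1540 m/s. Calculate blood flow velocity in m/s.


v = fd * c / (2 * f0 * cos(theta))
v = 4511 * 1540 / (2 * 9.2000e+06 * cos(60))
v = 0.7551 m/s


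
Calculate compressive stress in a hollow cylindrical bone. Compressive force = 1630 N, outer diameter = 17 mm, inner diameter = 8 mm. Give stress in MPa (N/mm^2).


A = pi*(r_o^2 - r_i^2)
r_o = 8.5 mm, r_i = 4 mm
A = 176.715 mm^2
sigma = F/A = 1630 / 176.715
sigma = 9.224 MPa


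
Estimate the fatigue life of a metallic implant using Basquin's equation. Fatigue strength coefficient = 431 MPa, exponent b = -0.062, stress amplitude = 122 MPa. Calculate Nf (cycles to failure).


sigma_a = sigma_f' * (2Nf)^b
2Nf = (sigma_a/sigma_f')^(1/b)
2Nf = (122/431)^(1/-0.062)
2Nf = 6.9279359e+08
Nf = 3.4640e+08


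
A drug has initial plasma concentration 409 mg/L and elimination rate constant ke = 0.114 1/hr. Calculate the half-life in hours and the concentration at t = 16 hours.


t_half = ln(2) / ke = 0.693147 / 0.114 = 6.08 hr
C(t) = C0 * exp(-ke*t) = 409 * exp(-0.114*16)
C(16) = 66 mg/L


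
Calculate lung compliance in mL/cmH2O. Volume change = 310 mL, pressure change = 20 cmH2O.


C = dV / dP
C = 310 / 20
C = 15.5 mL/cmH2O


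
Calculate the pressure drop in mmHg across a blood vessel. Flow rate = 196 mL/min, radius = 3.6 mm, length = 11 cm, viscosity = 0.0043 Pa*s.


dP = 8*mu*L*Q / (pi*r^4)
Q = 196 mL/min = 3.26667e-06 m^3/s
dP = 23.4259 Pa = 23.4259 / 133.322 mmHg = 0.1757 mmHg


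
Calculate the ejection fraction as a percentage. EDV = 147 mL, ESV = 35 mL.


SV = EDV - ESV = 147 - 35 = 112 mL
EF = SV/EDV * 100 = 112/147 * 100
EF = 76.19%


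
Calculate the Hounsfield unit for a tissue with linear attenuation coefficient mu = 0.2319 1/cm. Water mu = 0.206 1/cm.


HU = ((mu_tissue - mu_water) / mu_water) * 1000
HU = ((0.2319 - 0.206) / 0.206) * 1000
HU = 125.7


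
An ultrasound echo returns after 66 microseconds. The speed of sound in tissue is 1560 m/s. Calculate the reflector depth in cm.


depth = c * t / 2
t = 66 us = 6.6000e-05 s
depth = 1560 * 6.6000e-05 / 2
depth = 0.05148 m = 5.148 cm


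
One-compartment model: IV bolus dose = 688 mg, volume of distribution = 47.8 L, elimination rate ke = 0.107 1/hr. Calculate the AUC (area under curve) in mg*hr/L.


C0 = Dose/Vd = 688/47.8 = 14.3933 mg/L
AUC = C0/ke = 14.3933/0.107
AUC = 134.5 mg*hr/L


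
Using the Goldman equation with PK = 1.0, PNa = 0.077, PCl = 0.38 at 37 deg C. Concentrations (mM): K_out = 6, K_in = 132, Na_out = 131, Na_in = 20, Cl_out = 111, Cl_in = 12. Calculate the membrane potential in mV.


Vm = (RT/F)*ln((PK*Ko + PNa*Nao + PCl*Cli)/(PK*Ki + PNa*Nai + PCl*Clo))
Numer = 20.647, Denom = 175.72
Vm = -57.23 mV


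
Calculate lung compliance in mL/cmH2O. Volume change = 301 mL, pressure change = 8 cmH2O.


C = dV / dP
C = 301 / 8
C = 37.62 mL/cmH2O


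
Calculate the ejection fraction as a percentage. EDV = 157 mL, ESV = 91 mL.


SV = EDV - ESV = 157 - 91 = 66 mL
EF = SV/EDV * 100 = 66/157 * 100
EF = 42.04%


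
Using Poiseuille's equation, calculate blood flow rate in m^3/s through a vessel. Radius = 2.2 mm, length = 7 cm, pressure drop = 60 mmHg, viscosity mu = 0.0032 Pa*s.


Q = pi*r^4*dP / (8*mu*L)
r = 0.0022 m, L = 0.07 m
dP = 60 mmHg = 7999.32 Pa
Q = 3.2852e-04 m^3/s


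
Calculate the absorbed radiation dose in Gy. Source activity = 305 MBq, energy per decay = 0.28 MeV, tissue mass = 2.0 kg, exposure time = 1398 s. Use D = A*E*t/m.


A = 305 MBq = 3.0500e+08 Bq
E = 0.28 MeV = 4.4856e-14 J
D = A*E*t/m = 3.0500e+08*4.4856e-14*1398/2.0
D = 0.009563 Gy


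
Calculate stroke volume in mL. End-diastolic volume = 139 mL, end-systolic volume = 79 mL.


SV = EDV - ESV
SV = 139 - 79
SV = 60 mL


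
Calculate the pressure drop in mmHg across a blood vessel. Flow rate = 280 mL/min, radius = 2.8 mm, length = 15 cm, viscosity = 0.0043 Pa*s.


dP = 8*mu*L*Q / (pi*r^4)
Q = 280 mL/min = 4.66667e-06 m^3/s
dP = 124.702 Pa = 124.702 / 133.322 mmHg = 0.9353 mmHg


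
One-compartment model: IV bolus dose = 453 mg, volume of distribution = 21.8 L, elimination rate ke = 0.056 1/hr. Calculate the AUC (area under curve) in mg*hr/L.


C0 = Dose/Vd = 453/21.8 = 20.7798 mg/L
AUC = C0/ke = 20.7798/0.056
AUC = 371.1 mg*hr/L


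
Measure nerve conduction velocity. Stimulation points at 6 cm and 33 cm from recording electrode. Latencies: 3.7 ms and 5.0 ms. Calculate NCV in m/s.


Distance = (33 - 6) / 100 = 0.27 m
dt = (5.0 - 3.7) / 1000 = 0.0013 s
NCV = dist / dt = 207.7 m/s


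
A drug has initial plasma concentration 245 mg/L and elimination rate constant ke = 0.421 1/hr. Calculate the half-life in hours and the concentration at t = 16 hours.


t_half = ln(2) / ke = 0.693147 / 0.421 = 1.646 hr
C(t) = C0 * exp(-ke*t) = 245 * exp(-0.421*16)
C(16) = 0.2909 mg/L


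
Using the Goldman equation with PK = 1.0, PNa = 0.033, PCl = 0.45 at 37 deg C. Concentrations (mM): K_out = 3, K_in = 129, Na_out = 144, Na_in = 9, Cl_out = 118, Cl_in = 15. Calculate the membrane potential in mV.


Vm = (RT/F)*ln((PK*Ko + PNa*Nao + PCl*Cli)/(PK*Ki + PNa*Nai + PCl*Clo))
Numer = 14.502, Denom = 182.397
Vm = -67.67 mV


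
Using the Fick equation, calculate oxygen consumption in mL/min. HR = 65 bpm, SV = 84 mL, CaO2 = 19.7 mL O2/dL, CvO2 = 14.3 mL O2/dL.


CO = HR*SV = 65*84/1000 = 5.46 L/min
a-v O2 diff = 19.7 - 14.3 = 5.4 mL/dL
VO2 = CO * (CaO2-CvO2) * 10 dL/L
VO2 = 5.46 * 5.4 * 10
VO2 = 294.8 mL/min


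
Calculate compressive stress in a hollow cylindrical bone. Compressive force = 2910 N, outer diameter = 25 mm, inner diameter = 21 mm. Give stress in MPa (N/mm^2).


A = pi*(r_o^2 - r_i^2)
r_o = 12.5 mm, r_i = 10.5 mm
A = 144.513 mm^2
sigma = F/A = 2910 / 144.513
sigma = 20.14 MPa


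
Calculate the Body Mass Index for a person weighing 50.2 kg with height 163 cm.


BMI = weight / height^2
height = 163 cm = 1.63 m
BMI = 50.2 / 1.63^2
BMI = 18.89 kg/m^2


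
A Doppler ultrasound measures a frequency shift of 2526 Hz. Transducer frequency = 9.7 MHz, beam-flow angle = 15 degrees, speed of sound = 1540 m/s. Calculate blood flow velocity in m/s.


v = fd * c / (2 * f0 * cos(theta))
v = 2526 * 1540 / (2 * 9.7000e+06 * cos(15))
v = 0.2076 m/s


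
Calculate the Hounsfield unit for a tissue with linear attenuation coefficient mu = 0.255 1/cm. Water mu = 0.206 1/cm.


HU = ((mu_tissue - mu_water) / mu_water) * 1000
HU = ((0.255 - 0.206) / 0.206) * 1000
HU = 237.9


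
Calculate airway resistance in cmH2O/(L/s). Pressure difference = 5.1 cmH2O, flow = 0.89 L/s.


R = dP / flow
R = 5.1 / 0.89
R = 5.73 cmH2O/(L/s)


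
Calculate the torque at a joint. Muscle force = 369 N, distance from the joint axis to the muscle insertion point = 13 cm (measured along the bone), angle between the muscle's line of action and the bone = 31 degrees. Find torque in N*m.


Torque = F * d * sin(theta)   (moment arm = d*sin(theta))
d = 13 cm = 0.13 m
Torque = 369 * 0.13 * sin(31)
Torque = 24.71 N*m


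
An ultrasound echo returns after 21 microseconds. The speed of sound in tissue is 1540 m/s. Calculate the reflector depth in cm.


depth = c * t / 2
t = 21 us = 2.1000e-05 s
depth = 1540 * 2.1000e-05 / 2
depth = 0.01617 m = 1.617 cm


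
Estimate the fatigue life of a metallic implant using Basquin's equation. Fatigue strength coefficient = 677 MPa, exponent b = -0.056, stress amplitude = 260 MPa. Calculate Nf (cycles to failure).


sigma_a = sigma_f' * (2Nf)^b
2Nf = (sigma_a/sigma_f')^(1/b)
2Nf = (260/677)^(1/-0.056)
2Nf = 26405972
Nf = 1.3203e+07


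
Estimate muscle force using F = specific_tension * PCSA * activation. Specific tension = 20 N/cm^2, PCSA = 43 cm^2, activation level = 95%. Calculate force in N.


F = sigma * PCSA * activation
F = 20 * 43 * 0.95
F = 817 N


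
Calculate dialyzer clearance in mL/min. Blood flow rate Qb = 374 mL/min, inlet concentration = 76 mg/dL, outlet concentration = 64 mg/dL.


K = Qb * (Cb_in - Cb_out) / Cb_in
K = 374 * (76 - 64) / 76
K = 59.05 mL/min


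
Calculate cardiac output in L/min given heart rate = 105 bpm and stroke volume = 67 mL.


CO = HR * SV
CO = 105 * 67 / 1000
CO = 7.035 L/min


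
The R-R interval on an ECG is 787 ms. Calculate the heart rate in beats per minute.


HR = 60 / RR_interval(s)
RR = 787 ms = 0.787 s
HR = 60 / 0.787 = 76.24 bpm


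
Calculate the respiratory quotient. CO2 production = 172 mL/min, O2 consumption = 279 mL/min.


RQ = VCO2 / VO2
RQ = 172 / 279
RQ = 0.6165


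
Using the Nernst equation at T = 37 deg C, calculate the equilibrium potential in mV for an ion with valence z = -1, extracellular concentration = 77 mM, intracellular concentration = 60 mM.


E = (RT/(zF)) * ln(C_out/C_in)
T = 37 + 273.15 = 310.15 K
E = (8.314 * 310.15 / (-1 * 96485)) * ln(77/60)
E = -6.667 mV


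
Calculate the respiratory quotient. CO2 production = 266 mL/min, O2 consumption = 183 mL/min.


RQ = VCO2 / VO2
RQ = 266 / 183
RQ = 1.454


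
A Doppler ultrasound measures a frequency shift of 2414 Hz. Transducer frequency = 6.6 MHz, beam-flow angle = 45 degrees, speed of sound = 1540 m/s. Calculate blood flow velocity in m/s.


v = fd * c / (2 * f0 * cos(theta))
v = 2414 * 1540 / (2 * 6.6000e+06 * cos(45))
v = 0.3983 m/s


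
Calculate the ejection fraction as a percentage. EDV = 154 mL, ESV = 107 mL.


SV = EDV - ESV = 154 - 107 = 47 mL
EF = SV/EDV * 100 = 47/154 * 100
EF = 30.52%


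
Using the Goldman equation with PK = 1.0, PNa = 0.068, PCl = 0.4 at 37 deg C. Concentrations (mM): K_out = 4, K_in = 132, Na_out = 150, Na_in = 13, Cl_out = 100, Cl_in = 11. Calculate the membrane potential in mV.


Vm = (RT/F)*ln((PK*Ko + PNa*Nao + PCl*Cli)/(PK*Ki + PNa*Nai + PCl*Clo))
Numer = 18.6, Denom = 172.884
Vm = -59.58 mV


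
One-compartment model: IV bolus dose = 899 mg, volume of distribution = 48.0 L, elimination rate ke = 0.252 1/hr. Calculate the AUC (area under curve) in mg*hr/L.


C0 = Dose/Vd = 899/48.0 = 18.7292 mg/L
AUC = C0/ke = 18.7292/0.252
AUC = 74.32 mg*hr/L


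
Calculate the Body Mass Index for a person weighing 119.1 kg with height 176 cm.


BMI = weight / height^2
height = 176 cm = 1.76 m
BMI = 119.1 / 1.76^2
BMI = 38.45 kg/m^2


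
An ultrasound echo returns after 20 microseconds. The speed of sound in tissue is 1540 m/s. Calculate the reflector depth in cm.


depth = c * t / 2
t = 20 us = 2.0000e-05 s
depth = 1540 * 2.0000e-05 / 2
depth = 0.0154 m = 1.54 cm


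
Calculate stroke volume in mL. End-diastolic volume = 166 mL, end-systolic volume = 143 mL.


SV = EDV - ESV
SV = 166 - 143
SV = 23 mL


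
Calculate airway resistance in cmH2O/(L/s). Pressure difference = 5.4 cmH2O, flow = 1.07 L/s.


R = dP / flow
R = 5.4 / 1.07
R = 5.047 cmH2O/(L/s)


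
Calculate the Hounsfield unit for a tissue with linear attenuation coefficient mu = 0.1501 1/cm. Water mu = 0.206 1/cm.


HU = ((mu_tissue - mu_water) / mu_water) * 1000
HU = ((0.1501 - 0.206) / 0.206) * 1000
HU = -271.4


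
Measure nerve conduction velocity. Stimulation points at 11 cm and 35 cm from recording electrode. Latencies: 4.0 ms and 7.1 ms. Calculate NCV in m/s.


Distance = (35 - 11) / 100 = 0.24 m
dt = (7.1 - 4.0) / 1000 = 0.0031 s
NCV = dist / dt = 77.42 m/s


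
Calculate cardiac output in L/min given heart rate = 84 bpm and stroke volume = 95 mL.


CO = HR * SV
CO = 84 * 95 / 1000
CO = 7.98 L/min


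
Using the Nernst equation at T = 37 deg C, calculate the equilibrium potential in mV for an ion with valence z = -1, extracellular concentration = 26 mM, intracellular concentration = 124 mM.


E = (RT/(zF)) * ln(C_out/C_in)
T = 37 + 273.15 = 310.15 K
E = (8.314 * 310.15 / (-1 * 96485)) * ln(26/124)
E = 41.75 mV


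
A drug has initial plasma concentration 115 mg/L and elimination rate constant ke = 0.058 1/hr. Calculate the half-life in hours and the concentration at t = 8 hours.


t_half = ln(2) / ke = 0.693147 / 0.058 = 11.95 hr
C(t) = C0 * exp(-ke*t) = 115 * exp(-0.058*8)
C(8) = 72.31 mg/L


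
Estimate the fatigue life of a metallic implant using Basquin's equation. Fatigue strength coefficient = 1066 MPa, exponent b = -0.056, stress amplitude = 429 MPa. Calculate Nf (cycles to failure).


sigma_a = sigma_f' * (2Nf)^b
2Nf = (sigma_a/sigma_f')^(1/b)
2Nf = (429/1066)^(1/-0.056)
2Nf = 11453204
Nf = 5.7266e+06


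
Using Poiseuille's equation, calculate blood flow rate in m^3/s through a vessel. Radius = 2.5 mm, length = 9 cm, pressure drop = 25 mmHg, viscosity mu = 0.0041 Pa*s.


Q = pi*r^4*dP / (8*mu*L)
r = 0.0025 m, L = 0.09 m
dP = 25 mmHg = 3333.05 Pa
Q = 1.3856e-04 m^3/s


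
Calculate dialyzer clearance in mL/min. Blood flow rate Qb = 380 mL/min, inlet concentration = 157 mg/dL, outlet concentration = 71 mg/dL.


K = Qb * (Cb_in - Cb_out) / Cb_in
K = 380 * (157 - 71) / 157
K = 208.2 mL/min


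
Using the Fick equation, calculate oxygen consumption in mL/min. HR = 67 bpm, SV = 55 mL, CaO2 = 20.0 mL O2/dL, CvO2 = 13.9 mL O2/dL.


CO = HR*SV = 67*55/1000 = 3.685 L/min
a-v O2 diff = 20.0 - 13.9 = 6.1 mL/dL
VO2 = CO * (CaO2-CvO2) * 10 dL/L
VO2 = 3.685 * 6.1 * 10
VO2 = 224.8 mL/min


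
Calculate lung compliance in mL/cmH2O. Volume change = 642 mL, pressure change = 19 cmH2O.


C = dV / dP
C = 642 / 19
C = 33.79 mL/cmH2O


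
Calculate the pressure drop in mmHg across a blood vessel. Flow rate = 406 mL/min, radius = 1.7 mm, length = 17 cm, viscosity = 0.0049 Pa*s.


dP = 8*mu*L*Q / (pi*r^4)
Q = 406 mL/min = 6.76667e-06 m^3/s
dP = 1718.56 Pa = 1718.56 / 133.322 mmHg = 12.89 mmHg


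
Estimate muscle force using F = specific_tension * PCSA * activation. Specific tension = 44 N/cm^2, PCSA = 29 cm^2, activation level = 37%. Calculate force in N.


F = sigma * PCSA * activation
F = 44 * 29 * 0.37
F = 472.1 N


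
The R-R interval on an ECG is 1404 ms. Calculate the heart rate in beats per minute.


HR = 60 / RR_interval(s)
RR = 1404 ms = 1.404 s
HR = 60 / 1.404 = 42.74 bpm


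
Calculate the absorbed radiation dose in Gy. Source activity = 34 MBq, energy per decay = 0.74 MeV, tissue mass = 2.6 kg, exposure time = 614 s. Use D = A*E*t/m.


A = 34 MBq = 3.4000e+07 Bq
E = 0.74 MeV = 1.18548e-13 J
D = A*E*t/m = 3.4000e+07*1.18548e-13*614/2.6
D = 9.5185e-04 Gy


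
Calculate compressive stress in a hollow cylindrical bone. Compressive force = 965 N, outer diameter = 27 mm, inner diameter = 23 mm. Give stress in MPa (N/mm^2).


A = pi*(r_o^2 - r_i^2)
r_o = 13.5 mm, r_i = 11.5 mm
A = 157.08 mm^2
sigma = F/A = 965 / 157.08
sigma = 6.143 MPa


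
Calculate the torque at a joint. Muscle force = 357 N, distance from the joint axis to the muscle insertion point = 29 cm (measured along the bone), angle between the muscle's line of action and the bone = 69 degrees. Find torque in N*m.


Torque = F * d * sin(theta)   (moment arm = d*sin(theta))
d = 29 cm = 0.29 m
Torque = 357 * 0.29 * sin(69)
Torque = 96.65 N*m


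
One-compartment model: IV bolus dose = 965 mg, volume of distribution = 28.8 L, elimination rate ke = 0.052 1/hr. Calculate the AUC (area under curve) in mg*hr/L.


C0 = Dose/Vd = 965/28.8 = 33.5069 mg/L
AUC = C0/ke = 33.5069/0.052
AUC = 644.4 mg*hr/L


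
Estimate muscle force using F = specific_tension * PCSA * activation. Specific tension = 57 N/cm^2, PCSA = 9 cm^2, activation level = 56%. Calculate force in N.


F = sigma * PCSA * activation
F = 57 * 9 * 0.56
F = 287.3 N


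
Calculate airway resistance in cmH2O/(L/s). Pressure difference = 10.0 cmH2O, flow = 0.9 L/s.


R = dP / flow
R = 10.0 / 0.9
R = 11.11 cmH2O/(L/s)


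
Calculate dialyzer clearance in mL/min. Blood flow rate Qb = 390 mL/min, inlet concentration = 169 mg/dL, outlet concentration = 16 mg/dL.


K = Qb * (Cb_in - Cb_out) / Cb_in
K = 390 * (169 - 16) / 169
K = 353.1 mL/min


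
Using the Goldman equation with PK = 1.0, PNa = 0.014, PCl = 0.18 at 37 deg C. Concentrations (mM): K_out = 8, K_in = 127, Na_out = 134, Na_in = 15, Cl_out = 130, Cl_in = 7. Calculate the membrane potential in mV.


Vm = (RT/F)*ln((PK*Ko + PNa*Nao + PCl*Cli)/(PK*Ki + PNa*Nai + PCl*Clo))
Numer = 11.136, Denom = 150.61
Vm = -69.61 mV


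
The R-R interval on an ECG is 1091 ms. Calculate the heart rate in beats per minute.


HR = 60 / RR_interval(s)
RR = 1091 ms = 1.091 s
HR = 60 / 1.091 = 55 bpm


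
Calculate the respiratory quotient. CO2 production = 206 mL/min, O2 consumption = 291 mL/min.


RQ = VCO2 / VO2
RQ = 206 / 291
RQ = 0.7079


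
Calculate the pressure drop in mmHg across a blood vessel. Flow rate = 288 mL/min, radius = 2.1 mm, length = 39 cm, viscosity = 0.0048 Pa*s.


dP = 8*mu*L*Q / (pi*r^4)
Q = 288 mL/min = 4.8e-06 m^3/s
dP = 1176.55 Pa = 1176.55 / 133.322 mmHg = 8.825 mmHg


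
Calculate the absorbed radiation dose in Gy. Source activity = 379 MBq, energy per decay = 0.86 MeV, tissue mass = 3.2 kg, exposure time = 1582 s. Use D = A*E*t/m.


A = 379 MBq = 3.7900e+08 Bq
E = 0.86 MeV = 1.37772e-13 J
D = A*E*t/m = 3.7900e+08*1.37772e-13*1582/3.2
D = 0.02581 Gy


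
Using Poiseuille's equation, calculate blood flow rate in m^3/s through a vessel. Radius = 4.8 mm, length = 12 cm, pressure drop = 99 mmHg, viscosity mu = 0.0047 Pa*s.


Q = pi*r^4*dP / (8*mu*L)
r = 0.0048 m, L = 0.12 m
dP = 99 mmHg = 13198.878 Pa
Q = 0.004878 m^3/s


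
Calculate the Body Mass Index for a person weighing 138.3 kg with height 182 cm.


BMI = weight / height^2
height = 182 cm = 1.82 m
BMI = 138.3 / 1.82^2
BMI = 41.75 kg/m^2


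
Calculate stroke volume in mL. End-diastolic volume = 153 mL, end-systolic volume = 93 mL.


SV = EDV - ESV
SV = 153 - 93
SV = 60 mL


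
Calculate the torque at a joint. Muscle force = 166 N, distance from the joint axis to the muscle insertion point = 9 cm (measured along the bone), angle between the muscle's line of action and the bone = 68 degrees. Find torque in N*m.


Torque = F * d * sin(theta)   (moment arm = d*sin(theta))
d = 9 cm = 0.09 m
Torque = 166 * 0.09 * sin(68)
Torque = 13.85 N*m


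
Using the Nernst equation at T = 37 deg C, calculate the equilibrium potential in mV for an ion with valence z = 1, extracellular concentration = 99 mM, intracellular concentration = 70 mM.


E = (RT/(zF)) * ln(C_out/C_in)
T = 37 + 273.15 = 310.15 K
E = (8.314 * 310.15 / (1 * 96485)) * ln(99/70)
E = 9.264 mV


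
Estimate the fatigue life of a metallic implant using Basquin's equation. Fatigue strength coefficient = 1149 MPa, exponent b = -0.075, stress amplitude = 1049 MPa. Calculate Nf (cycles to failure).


sigma_a = sigma_f' * (2Nf)^b
2Nf = (sigma_a/sigma_f')^(1/b)
2Nf = (1049/1149)^(1/-0.075)
2Nf = 3.3671351
Nf = 1.684


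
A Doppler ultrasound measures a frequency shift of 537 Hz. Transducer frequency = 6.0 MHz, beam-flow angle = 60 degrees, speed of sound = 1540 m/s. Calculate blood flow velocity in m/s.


v = fd * c / (2 * f0 * cos(theta))
v = 537 * 1540 / (2 * 6.0000e+06 * cos(60))
v = 0.1378 m/s


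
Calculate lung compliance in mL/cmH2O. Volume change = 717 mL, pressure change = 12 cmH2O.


C = dV / dP
C = 717 / 12
C = 59.75 mL/cmH2O


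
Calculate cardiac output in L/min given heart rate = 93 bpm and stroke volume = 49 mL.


CO = HR * SV
CO = 93 * 49 / 1000
CO = 4.557 L/min


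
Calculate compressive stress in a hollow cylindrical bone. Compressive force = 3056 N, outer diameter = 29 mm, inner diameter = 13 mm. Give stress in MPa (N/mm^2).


A = pi*(r_o^2 - r_i^2)
r_o = 14.5 mm, r_i = 6.5 mm
A = 527.788 mm^2
sigma = F/A = 3056 / 527.788
sigma = 5.79 MPa


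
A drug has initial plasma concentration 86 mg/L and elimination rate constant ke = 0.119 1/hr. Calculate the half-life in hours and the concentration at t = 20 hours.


t_half = ln(2) / ke = 0.693147 / 0.119 = 5.825 hr
C(t) = C0 * exp(-ke*t) = 86 * exp(-0.119*20)
C(20) = 7.959 mg/L


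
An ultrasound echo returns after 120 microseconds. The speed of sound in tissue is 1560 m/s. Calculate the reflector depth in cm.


depth = c * t / 2
t = 120 us = 1.2000e-04 s
depth = 1560 * 1.2000e-04 / 2
depth = 0.0936 m = 9.36 cm


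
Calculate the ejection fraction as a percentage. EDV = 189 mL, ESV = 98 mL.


SV = EDV - ESV = 189 - 98 = 91 mL
EF = SV/EDV * 100 = 91/189 * 100
EF = 48.15%


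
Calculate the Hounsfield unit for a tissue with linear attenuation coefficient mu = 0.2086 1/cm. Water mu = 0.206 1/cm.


HU = ((mu_tissue - mu_water) / mu_water) * 1000
HU = ((0.2086 - 0.206) / 0.206) * 1000
HU = 12.62


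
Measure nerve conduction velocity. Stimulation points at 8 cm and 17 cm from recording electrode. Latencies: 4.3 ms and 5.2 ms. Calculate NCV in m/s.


Distance = (17 - 8) / 100 = 0.09 m
dt = (5.2 - 4.3) / 1000 = 9.0000e-04 s
NCV = dist / dt = 100 m/s


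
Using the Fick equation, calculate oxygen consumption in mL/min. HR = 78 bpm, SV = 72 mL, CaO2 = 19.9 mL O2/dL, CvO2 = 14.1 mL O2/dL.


CO = HR*SV = 78*72/1000 = 5.616 L/min
a-v O2 diff = 19.9 - 14.1 = 5.8 mL/dL
VO2 = CO * (CaO2-CvO2) * 10 dL/L
VO2 = 5.616 * 5.8 * 10
VO2 = 325.7 mL/min


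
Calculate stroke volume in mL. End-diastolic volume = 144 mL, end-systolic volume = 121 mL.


SV = EDV - ESV
SV = 144 - 121
SV = 23 mL


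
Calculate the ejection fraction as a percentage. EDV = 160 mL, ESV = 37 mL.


SV = EDV - ESV = 160 - 37 = 123 mL
EF = SV/EDV * 100 = 123/160 * 100
EF = 76.88%


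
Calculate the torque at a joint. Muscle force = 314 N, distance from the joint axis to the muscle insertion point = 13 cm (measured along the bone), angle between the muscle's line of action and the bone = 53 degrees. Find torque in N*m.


Torque = F * d * sin(theta)   (moment arm = d*sin(theta))
d = 13 cm = 0.13 m
Torque = 314 * 0.13 * sin(53)
Torque = 32.6 N*m


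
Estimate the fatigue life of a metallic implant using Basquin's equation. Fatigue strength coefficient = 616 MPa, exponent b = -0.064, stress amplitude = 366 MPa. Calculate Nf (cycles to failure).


sigma_a = sigma_f' * (2Nf)^b
2Nf = (sigma_a/sigma_f')^(1/b)
2Nf = (366/616)^(1/-0.064)
2Nf = 3410.4106
Nf = 1705


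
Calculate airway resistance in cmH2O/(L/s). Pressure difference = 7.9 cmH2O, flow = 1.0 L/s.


R = dP / flow
R = 7.9 / 1.0
R = 7.9 cmH2O/(L/s)
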